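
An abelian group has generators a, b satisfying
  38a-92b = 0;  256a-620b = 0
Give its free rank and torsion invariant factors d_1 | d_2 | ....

rank_ℚ(R)=2; free=2−2=0
SNF(R) diag = [2, 4] → torsion [2, 4]

Answer: M ≅ ℤ/2 ⊕ ℤ/4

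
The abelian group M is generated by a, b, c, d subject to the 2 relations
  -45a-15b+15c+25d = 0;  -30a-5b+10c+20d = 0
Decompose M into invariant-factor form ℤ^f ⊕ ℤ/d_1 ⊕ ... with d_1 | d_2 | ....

Answer: M ≅ ℤ^2 ⊕ ℤ/5 ⊕ ℤ/5

Derivation:
rank_ℚ(R)=2; free=4−2=2
SNF(R) diag = [5, 5] → torsion [5, 5]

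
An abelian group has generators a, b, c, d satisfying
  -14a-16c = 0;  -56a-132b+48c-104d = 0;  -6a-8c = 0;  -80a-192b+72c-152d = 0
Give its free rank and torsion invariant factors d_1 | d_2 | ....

Answer: M ≅ ℤ/2 ⊕ ℤ/4 ⊕ ℤ/8 ⊕ ℤ/24

Derivation:
rank_ℚ(R)=4; free=4−4=0
SNF(R) diag = [2, 4, 8, 24] → torsion [2, 4, 8, 24]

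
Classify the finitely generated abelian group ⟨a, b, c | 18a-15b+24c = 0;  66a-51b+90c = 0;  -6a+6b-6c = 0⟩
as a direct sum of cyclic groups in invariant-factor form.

Answer: M ≅ ℤ/3 ⊕ ℤ/6 ⊕ ℤ/6

Derivation:
rank_ℚ(R)=3; free=3−3=0
SNF(R) diag = [3, 6, 6] → torsion [3, 6, 6]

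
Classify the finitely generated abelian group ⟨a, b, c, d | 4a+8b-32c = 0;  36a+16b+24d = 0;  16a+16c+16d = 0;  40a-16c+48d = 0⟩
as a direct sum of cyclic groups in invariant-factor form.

rank_ℚ(R)=4; free=4−4=0
SNF(R) diag = [4, 8, 16, 16] → torsion [4, 8, 16, 16]

Answer: M ≅ ℤ/4 ⊕ ℤ/8 ⊕ ℤ/16 ⊕ ℤ/16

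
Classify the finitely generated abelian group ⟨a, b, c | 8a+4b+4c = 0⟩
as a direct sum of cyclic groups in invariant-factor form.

Answer: M ≅ ℤ^2 ⊕ ℤ/4

Derivation:
rank_ℚ(R)=1; free=3−1=2
SNF(R) diag = [4] → torsion [4]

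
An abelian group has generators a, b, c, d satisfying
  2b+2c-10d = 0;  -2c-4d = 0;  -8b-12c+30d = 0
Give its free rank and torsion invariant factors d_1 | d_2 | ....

Answer: M ≅ ℤ^1 ⊕ ℤ/2 ⊕ ℤ/2 ⊕ ℤ/2

Derivation:
rank_ℚ(R)=3; free=4−3=1
SNF(R) diag = [2, 2, 2] → torsion [2, 2, 2]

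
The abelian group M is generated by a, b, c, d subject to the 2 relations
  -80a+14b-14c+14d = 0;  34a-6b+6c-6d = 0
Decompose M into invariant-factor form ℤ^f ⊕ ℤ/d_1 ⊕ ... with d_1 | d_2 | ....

rank_ℚ(R)=2; free=4−2=2
SNF(R) diag = [2, 2] → torsion [2, 2]

Answer: M ≅ ℤ^2 ⊕ ℤ/2 ⊕ ℤ/2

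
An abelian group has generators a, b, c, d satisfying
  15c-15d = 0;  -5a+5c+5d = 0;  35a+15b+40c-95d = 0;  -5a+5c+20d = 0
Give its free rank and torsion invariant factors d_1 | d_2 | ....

Answer: M ≅ ℤ/5 ⊕ ℤ/15 ⊕ ℤ/15 ⊕ ℤ/15

Derivation:
rank_ℚ(R)=4; free=4−4=0
SNF(R) diag = [5, 15, 15, 15] → torsion [5, 15, 15, 15]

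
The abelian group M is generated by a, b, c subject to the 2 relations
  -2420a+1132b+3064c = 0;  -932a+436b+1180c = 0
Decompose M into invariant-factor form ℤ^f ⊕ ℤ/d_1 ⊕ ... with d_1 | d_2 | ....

Answer: M ≅ ℤ^1 ⊕ ℤ/4 ⊕ ℤ/12

Derivation:
rank_ℚ(R)=2; free=3−2=1
SNF(R) diag = [4, 12] → torsion [4, 12]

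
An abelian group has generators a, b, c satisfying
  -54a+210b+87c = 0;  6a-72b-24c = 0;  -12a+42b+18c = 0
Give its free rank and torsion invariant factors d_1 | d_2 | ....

rank_ℚ(R)=3; free=3−3=0
SNF(R) diag = [3, 6, 6] → torsion [3, 6, 6]

Answer: M ≅ ℤ/3 ⊕ ℤ/6 ⊕ ℤ/6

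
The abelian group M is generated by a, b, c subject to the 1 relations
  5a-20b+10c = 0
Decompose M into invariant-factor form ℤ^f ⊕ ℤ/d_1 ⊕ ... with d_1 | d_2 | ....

rank_ℚ(R)=1; free=3−1=2
SNF(R) diag = [5] → torsion [5]

Answer: M ≅ ℤ^2 ⊕ ℤ/5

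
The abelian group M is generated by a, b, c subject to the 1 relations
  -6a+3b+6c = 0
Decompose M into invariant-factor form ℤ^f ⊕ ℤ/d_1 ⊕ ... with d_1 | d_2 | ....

rank_ℚ(R)=1; free=3−1=2
SNF(R) diag = [3] → torsion [3]

Answer: M ≅ ℤ^2 ⊕ ℤ/3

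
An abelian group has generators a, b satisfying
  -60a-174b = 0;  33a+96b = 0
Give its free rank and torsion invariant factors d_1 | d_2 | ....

rank_ℚ(R)=2; free=2−2=0
SNF(R) diag = [3, 6] → torsion [3, 6]

Answer: M ≅ ℤ/3 ⊕ ℤ/6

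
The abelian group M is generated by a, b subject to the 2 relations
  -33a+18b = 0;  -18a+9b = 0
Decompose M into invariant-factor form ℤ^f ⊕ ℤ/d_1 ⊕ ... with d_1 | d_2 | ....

rank_ℚ(R)=2; free=2−2=0
SNF(R) diag = [3, 9] → torsion [3, 9]

Answer: M ≅ ℤ/3 ⊕ ℤ/9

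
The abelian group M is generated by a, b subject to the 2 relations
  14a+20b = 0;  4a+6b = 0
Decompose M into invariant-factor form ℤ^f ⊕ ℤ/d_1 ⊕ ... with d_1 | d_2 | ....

Answer: M ≅ ℤ/2 ⊕ ℤ/2

Derivation:
rank_ℚ(R)=2; free=2−2=0
SNF(R) diag = [2, 2] → torsion [2, 2]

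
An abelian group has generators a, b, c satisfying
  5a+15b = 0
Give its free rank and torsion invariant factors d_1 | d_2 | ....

rank_ℚ(R)=1; free=3−1=2
SNF(R) diag = [5] → torsion [5]

Answer: M ≅ ℤ^2 ⊕ ℤ/5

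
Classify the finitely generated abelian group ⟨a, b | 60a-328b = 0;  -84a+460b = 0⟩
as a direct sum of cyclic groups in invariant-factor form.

Answer: M ≅ ℤ/4 ⊕ ℤ/12

Derivation:
rank_ℚ(R)=2; free=2−2=0
SNF(R) diag = [4, 12] → torsion [4, 12]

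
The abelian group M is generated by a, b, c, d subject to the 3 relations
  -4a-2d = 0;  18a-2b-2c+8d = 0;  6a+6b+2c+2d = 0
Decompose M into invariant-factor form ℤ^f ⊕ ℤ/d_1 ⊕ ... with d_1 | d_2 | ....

rank_ℚ(R)=3; free=4−3=1
SNF(R) diag = [2, 2, 4] → torsion [2, 2, 4]

Answer: M ≅ ℤ^1 ⊕ ℤ/2 ⊕ ℤ/2 ⊕ ℤ/4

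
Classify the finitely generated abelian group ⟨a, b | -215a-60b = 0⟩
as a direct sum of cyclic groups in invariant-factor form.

rank_ℚ(R)=1; free=2−1=1
SNF(R) diag = [5] → torsion [5]

Answer: M ≅ ℤ^1 ⊕ ℤ/5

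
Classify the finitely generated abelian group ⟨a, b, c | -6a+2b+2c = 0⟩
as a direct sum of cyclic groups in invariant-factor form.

Answer: M ≅ ℤ^2 ⊕ ℤ/2

Derivation:
rank_ℚ(R)=1; free=3−1=2
SNF(R) diag = [2] → torsion [2]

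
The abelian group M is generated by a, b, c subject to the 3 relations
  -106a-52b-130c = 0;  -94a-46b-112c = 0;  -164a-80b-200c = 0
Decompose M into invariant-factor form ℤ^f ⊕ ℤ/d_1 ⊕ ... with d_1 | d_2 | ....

Answer: M ≅ ℤ/2 ⊕ ℤ/6 ⊕ ℤ/12

Derivation:
rank_ℚ(R)=3; free=3−3=0
SNF(R) diag = [2, 6, 12] → torsion [2, 6, 12]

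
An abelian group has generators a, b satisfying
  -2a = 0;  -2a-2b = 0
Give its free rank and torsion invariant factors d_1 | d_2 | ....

rank_ℚ(R)=2; free=2−2=0
SNF(R) diag = [2, 2] → torsion [2, 2]

Answer: M ≅ ℤ/2 ⊕ ℤ/2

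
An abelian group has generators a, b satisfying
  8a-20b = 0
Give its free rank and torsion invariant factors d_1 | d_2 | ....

Answer: M ≅ ℤ^1 ⊕ ℤ/4

Derivation:
rank_ℚ(R)=1; free=2−1=1
SNF(R) diag = [4] → torsion [4]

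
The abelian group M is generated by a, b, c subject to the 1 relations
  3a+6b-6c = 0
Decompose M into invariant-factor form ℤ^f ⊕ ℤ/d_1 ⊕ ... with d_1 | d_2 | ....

rank_ℚ(R)=1; free=3−1=2
SNF(R) diag = [3] → torsion [3]

Answer: M ≅ ℤ^2 ⊕ ℤ/3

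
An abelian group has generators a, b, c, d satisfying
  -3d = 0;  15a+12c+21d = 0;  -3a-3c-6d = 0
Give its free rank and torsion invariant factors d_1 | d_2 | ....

rank_ℚ(R)=3; free=4−3=1
SNF(R) diag = [3, 3, 3] → torsion [3, 3, 3]

Answer: M ≅ ℤ^1 ⊕ ℤ/3 ⊕ ℤ/3 ⊕ ℤ/3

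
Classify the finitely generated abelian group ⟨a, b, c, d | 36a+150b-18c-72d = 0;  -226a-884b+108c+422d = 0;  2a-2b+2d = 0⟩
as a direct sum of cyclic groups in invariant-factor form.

rank_ℚ(R)=3; free=4−3=1
SNF(R) diag = [2, 6, 18] → torsion [2, 6, 18]

Answer: M ≅ ℤ^1 ⊕ ℤ/2 ⊕ ℤ/6 ⊕ ℤ/18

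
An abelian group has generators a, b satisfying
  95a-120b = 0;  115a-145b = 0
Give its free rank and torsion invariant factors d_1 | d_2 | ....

Answer: M ≅ ℤ/5 ⊕ ℤ/5

Derivation:
rank_ℚ(R)=2; free=2−2=0
SNF(R) diag = [5, 5] → torsion [5, 5]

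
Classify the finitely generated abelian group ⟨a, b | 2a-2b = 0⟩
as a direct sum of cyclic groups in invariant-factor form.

Answer: M ≅ ℤ^1 ⊕ ℤ/2

Derivation:
rank_ℚ(R)=1; free=2−1=1
SNF(R) diag = [2] → torsion [2]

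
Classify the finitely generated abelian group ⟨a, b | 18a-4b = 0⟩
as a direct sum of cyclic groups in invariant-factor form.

rank_ℚ(R)=1; free=2−1=1
SNF(R) diag = [2] → torsion [2]

Answer: M ≅ ℤ^1 ⊕ ℤ/2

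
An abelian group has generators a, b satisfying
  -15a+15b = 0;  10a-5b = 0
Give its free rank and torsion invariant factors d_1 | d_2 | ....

Answer: M ≅ ℤ/5 ⊕ ℤ/15

Derivation:
rank_ℚ(R)=2; free=2−2=0
SNF(R) diag = [5, 15] → torsion [5, 15]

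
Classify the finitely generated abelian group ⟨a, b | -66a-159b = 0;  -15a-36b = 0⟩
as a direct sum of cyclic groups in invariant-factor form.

Answer: M ≅ ℤ/3 ⊕ ℤ/3

Derivation:
rank_ℚ(R)=2; free=2−2=0
SNF(R) diag = [3, 3] → torsion [3, 3]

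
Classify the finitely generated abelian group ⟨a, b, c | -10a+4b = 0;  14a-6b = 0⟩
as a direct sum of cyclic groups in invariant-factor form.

rank_ℚ(R)=2; free=3−2=1
SNF(R) diag = [2, 2] → torsion [2, 2]

Answer: M ≅ ℤ^1 ⊕ ℤ/2 ⊕ ℤ/2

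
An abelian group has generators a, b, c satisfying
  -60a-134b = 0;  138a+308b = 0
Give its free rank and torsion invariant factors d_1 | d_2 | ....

rank_ℚ(R)=2; free=3−2=1
SNF(R) diag = [2, 6] → torsion [2, 6]

Answer: M ≅ ℤ^1 ⊕ ℤ/2 ⊕ ℤ/6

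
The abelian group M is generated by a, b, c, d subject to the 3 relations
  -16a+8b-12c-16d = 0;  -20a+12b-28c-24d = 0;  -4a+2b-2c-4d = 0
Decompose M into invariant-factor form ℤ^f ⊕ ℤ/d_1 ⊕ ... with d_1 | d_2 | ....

Answer: M ≅ ℤ^1 ⊕ ℤ/2 ⊕ ℤ/4 ⊕ ℤ/4

Derivation:
rank_ℚ(R)=3; free=4−3=1
SNF(R) diag = [2, 4, 4] → torsion [2, 4, 4]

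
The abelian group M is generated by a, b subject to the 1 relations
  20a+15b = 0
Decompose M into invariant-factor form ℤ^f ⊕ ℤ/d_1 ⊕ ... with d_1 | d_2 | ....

rank_ℚ(R)=1; free=2−1=1
SNF(R) diag = [5] → torsion [5]

Answer: M ≅ ℤ^1 ⊕ ℤ/5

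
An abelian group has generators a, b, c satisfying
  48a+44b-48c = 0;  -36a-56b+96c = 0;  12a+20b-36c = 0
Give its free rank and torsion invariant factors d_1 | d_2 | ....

Answer: M ≅ ℤ/4 ⊕ ℤ/12 ⊕ ℤ/12

Derivation:
rank_ℚ(R)=3; free=3−3=0
SNF(R) diag = [4, 12, 12] → torsion [4, 12, 12]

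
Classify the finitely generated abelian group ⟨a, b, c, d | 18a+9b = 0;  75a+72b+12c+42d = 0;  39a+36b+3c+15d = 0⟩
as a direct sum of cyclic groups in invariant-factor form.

Answer: M ≅ ℤ^1 ⊕ ℤ/3 ⊕ ℤ/9 ⊕ ℤ/9

Derivation:
rank_ℚ(R)=3; free=4−3=1
SNF(R) diag = [3, 9, 9] → torsion [3, 9, 9]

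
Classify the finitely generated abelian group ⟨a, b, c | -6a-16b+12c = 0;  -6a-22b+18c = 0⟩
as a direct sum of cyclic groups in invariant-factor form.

Answer: M ≅ ℤ^1 ⊕ ℤ/2 ⊕ ℤ/6

Derivation:
rank_ℚ(R)=2; free=3−2=1
SNF(R) diag = [2, 6] → torsion [2, 6]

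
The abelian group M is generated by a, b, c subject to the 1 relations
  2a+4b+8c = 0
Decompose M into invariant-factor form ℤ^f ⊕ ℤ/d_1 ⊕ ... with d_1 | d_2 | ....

Answer: M ≅ ℤ^2 ⊕ ℤ/2

Derivation:
rank_ℚ(R)=1; free=3−1=2
SNF(R) diag = [2] → torsion [2]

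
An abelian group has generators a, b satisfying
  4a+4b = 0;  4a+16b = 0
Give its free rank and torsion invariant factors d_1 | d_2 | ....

rank_ℚ(R)=2; free=2−2=0
SNF(R) diag = [4, 12] → torsion [4, 12]

Answer: M ≅ ℤ/4 ⊕ ℤ/12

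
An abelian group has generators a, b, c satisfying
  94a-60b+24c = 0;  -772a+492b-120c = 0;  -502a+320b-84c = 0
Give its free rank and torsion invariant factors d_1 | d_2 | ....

Answer: M ≅ ℤ/2 ⊕ ℤ/4 ⊕ ℤ/12

Derivation:
rank_ℚ(R)=3; free=3−3=0
SNF(R) diag = [2, 4, 12] → torsion [2, 4, 12]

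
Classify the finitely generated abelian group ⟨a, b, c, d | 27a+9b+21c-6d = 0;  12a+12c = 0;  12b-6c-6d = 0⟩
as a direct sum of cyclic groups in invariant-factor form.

rank_ℚ(R)=3; free=4−3=1
SNF(R) diag = [3, 6, 12] → torsion [3, 6, 12]

Answer: M ≅ ℤ^1 ⊕ ℤ/3 ⊕ ℤ/6 ⊕ ℤ/12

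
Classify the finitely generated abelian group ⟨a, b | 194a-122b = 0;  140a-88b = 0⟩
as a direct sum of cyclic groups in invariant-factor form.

Answer: M ≅ ℤ/2 ⊕ ℤ/4

Derivation:
rank_ℚ(R)=2; free=2−2=0
SNF(R) diag = [2, 4] → torsion [2, 4]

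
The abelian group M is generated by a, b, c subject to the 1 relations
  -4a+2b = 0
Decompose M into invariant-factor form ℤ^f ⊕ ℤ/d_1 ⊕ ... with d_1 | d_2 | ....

rank_ℚ(R)=1; free=3−1=2
SNF(R) diag = [2] → torsion [2]

Answer: M ≅ ℤ^2 ⊕ ℤ/2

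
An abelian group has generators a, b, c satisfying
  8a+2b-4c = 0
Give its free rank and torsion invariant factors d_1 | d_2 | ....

rank_ℚ(R)=1; free=3−1=2
SNF(R) diag = [2] → torsion [2]

Answer: M ≅ ℤ^2 ⊕ ℤ/2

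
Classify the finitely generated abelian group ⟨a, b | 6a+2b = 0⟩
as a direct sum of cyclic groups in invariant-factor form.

Answer: M ≅ ℤ^1 ⊕ ℤ/2

Derivation:
rank_ℚ(R)=1; free=2−1=1
SNF(R) diag = [2] → torsion [2]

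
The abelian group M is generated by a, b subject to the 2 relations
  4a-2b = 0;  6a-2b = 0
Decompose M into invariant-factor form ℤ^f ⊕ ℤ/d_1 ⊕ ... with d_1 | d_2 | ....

rank_ℚ(R)=2; free=2−2=0
SNF(R) diag = [2, 2] → torsion [2, 2]

Answer: M ≅ ℤ/2 ⊕ ℤ/2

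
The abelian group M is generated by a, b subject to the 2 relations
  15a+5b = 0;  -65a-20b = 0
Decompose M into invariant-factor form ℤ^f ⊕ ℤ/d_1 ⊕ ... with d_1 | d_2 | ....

Answer: M ≅ ℤ/5 ⊕ ℤ/5

Derivation:
rank_ℚ(R)=2; free=2−2=0
SNF(R) diag = [5, 5] → torsion [5, 5]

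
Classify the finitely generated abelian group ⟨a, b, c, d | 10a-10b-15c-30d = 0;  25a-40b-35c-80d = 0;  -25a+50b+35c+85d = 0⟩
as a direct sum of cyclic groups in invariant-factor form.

Answer: M ≅ ℤ^1 ⊕ ℤ/5 ⊕ ℤ/5 ⊕ ℤ/5

Derivation:
rank_ℚ(R)=3; free=4−3=1
SNF(R) diag = [5, 5, 5] → torsion [5, 5, 5]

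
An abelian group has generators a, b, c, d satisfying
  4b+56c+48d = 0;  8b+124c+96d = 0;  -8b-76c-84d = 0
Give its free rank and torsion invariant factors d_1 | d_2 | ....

Answer: M ≅ ℤ^1 ⊕ ℤ/4 ⊕ ℤ/12 ⊕ ℤ/12

Derivation:
rank_ℚ(R)=3; free=4−3=1
SNF(R) diag = [4, 12, 12] → torsion [4, 12, 12]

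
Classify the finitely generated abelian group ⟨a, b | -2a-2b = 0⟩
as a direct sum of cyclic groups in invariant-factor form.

rank_ℚ(R)=1; free=2−1=1
SNF(R) diag = [2] → torsion [2]

Answer: M ≅ ℤ^1 ⊕ ℤ/2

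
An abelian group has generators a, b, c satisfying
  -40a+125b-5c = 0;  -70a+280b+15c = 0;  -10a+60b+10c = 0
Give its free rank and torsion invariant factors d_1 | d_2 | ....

rank_ℚ(R)=3; free=3−3=0
SNF(R) diag = [5, 5, 10] → torsion [5, 5, 10]

Answer: M ≅ ℤ/5 ⊕ ℤ/5 ⊕ ℤ/10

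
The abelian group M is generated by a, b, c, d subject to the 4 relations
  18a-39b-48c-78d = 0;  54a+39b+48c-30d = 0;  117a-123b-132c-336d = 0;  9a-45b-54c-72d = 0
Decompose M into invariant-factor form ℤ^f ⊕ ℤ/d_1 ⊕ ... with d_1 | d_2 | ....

rank_ℚ(R)=4; free=4−4=0
SNF(R) diag = [3, 9, 18, 36] → torsion [3, 9, 18, 36]

Answer: M ≅ ℤ/3 ⊕ ℤ/9 ⊕ ℤ/18 ⊕ ℤ/36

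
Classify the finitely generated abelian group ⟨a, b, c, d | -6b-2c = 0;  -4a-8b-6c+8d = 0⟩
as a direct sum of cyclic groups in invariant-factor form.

Answer: M ≅ ℤ^2 ⊕ ℤ/2 ⊕ ℤ/2

Derivation:
rank_ℚ(R)=2; free=4−2=2
SNF(R) diag = [2, 2] → torsion [2, 2]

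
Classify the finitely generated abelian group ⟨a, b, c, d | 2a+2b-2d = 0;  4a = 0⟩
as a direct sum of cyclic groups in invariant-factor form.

rank_ℚ(R)=2; free=4−2=2
SNF(R) diag = [2, 4] → torsion [2, 4]

Answer: M ≅ ℤ^2 ⊕ ℤ/2 ⊕ ℤ/4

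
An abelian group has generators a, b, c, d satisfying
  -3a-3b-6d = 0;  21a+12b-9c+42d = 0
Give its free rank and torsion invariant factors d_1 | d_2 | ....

rank_ℚ(R)=2; free=4−2=2
SNF(R) diag = [3, 9] → torsion [3, 9]

Answer: M ≅ ℤ^2 ⊕ ℤ/3 ⊕ ℤ/9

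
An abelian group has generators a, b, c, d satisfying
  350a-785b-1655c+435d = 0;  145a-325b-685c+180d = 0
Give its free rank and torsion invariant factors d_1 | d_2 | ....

Answer: M ≅ ℤ^2 ⊕ ℤ/5 ⊕ ℤ/15

Derivation:
rank_ℚ(R)=2; free=4−2=2
SNF(R) diag = [5, 15] → torsion [5, 15]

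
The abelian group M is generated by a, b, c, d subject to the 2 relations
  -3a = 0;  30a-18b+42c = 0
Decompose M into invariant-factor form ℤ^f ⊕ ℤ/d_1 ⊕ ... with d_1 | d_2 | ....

rank_ℚ(R)=2; free=4−2=2
SNF(R) diag = [3, 6] → torsion [3, 6]

Answer: M ≅ ℤ^2 ⊕ ℤ/3 ⊕ ℤ/6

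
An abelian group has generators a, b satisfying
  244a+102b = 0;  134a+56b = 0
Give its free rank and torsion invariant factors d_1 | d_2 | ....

Answer: M ≅ ℤ/2 ⊕ ℤ/2

Derivation:
rank_ℚ(R)=2; free=2−2=0
SNF(R) diag = [2, 2] → torsion [2, 2]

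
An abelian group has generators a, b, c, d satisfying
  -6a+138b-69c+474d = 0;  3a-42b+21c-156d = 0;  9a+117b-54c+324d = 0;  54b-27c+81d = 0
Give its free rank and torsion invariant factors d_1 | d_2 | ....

rank_ℚ(R)=4; free=4−4=0
SNF(R) diag = [3, 9, 27, 81] → torsion [3, 9, 27, 81]

Answer: M ≅ ℤ/3 ⊕ ℤ/9 ⊕ ℤ/27 ⊕ ℤ/81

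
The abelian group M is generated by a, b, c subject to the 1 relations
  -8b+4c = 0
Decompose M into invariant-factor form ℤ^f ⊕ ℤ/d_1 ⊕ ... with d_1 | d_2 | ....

Answer: M ≅ ℤ^2 ⊕ ℤ/4

Derivation:
rank_ℚ(R)=1; free=3−1=2
SNF(R) diag = [4] → torsion [4]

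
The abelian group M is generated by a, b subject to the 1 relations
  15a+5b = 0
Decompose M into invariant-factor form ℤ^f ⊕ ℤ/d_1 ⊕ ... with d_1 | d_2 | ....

Answer: M ≅ ℤ^1 ⊕ ℤ/5

Derivation:
rank_ℚ(R)=1; free=2−1=1
SNF(R) diag = [5] → torsion [5]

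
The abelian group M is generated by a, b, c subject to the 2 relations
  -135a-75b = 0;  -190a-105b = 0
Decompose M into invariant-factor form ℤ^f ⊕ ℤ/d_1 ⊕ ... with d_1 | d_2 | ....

rank_ℚ(R)=2; free=3−2=1
SNF(R) diag = [5, 15] → torsion [5, 15]

Answer: M ≅ ℤ^1 ⊕ ℤ/5 ⊕ ℤ/15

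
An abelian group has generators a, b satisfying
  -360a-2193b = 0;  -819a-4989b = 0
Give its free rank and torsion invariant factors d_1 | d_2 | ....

Answer: M ≅ ℤ/3 ⊕ ℤ/9

Derivation:
rank_ℚ(R)=2; free=2−2=0
SNF(R) diag = [3, 9] → torsion [3, 9]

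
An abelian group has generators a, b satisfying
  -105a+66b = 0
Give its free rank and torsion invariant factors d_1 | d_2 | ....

Answer: M ≅ ℤ^1 ⊕ ℤ/3

Derivation:
rank_ℚ(R)=1; free=2−1=1
SNF(R) diag = [3] → torsion [3]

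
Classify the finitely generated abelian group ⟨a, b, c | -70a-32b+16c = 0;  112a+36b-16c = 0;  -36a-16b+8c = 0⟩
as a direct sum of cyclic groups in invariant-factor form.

rank_ℚ(R)=3; free=3−3=0
SNF(R) diag = [2, 4, 8] → torsion [2, 4, 8]

Answer: M ≅ ℤ/2 ⊕ ℤ/4 ⊕ ℤ/8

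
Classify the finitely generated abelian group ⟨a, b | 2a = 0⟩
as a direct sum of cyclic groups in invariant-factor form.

Answer: M ≅ ℤ^1 ⊕ ℤ/2

Derivation:
rank_ℚ(R)=1; free=2−1=1
SNF(R) diag = [2] → torsion [2]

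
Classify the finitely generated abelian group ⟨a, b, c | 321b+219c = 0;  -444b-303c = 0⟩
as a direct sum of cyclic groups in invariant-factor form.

rank_ℚ(R)=2; free=3−2=1
SNF(R) diag = [3, 9] → torsion [3, 9]

Answer: M ≅ ℤ^1 ⊕ ℤ/3 ⊕ ℤ/9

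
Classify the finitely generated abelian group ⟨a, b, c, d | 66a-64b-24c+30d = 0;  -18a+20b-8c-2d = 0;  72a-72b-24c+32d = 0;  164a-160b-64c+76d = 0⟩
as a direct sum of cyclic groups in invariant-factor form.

Answer: M ≅ ℤ/2 ⊕ ℤ/4 ⊕ ℤ/8 ⊕ ℤ/16

Derivation:
rank_ℚ(R)=4; free=4−4=0
SNF(R) diag = [2, 4, 8, 16] → torsion [2, 4, 8, 16]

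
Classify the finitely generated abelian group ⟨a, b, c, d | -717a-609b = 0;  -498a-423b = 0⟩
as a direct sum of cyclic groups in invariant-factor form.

Answer: M ≅ ℤ^2 ⊕ ℤ/3 ⊕ ℤ/3

Derivation:
rank_ℚ(R)=2; free=4−2=2
SNF(R) diag = [3, 3] → torsion [3, 3]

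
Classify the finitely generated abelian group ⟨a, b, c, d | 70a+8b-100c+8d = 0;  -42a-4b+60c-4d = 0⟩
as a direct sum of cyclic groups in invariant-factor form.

rank_ℚ(R)=2; free=4−2=2
SNF(R) diag = [2, 4] → torsion [2, 4]

Answer: M ≅ ℤ^2 ⊕ ℤ/2 ⊕ ℤ/4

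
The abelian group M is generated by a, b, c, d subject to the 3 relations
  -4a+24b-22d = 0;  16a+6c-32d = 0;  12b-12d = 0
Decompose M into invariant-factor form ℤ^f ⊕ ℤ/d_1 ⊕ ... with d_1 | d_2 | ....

Answer: M ≅ ℤ^1 ⊕ ℤ/2 ⊕ ℤ/6 ⊕ ℤ/12

Derivation:
rank_ℚ(R)=3; free=4−3=1
SNF(R) diag = [2, 6, 12] → torsion [2, 6, 12]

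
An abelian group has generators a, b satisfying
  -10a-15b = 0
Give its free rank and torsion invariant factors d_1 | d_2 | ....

rank_ℚ(R)=1; free=2−1=1
SNF(R) diag = [5] → torsion [5]

Answer: M ≅ ℤ^1 ⊕ ℤ/5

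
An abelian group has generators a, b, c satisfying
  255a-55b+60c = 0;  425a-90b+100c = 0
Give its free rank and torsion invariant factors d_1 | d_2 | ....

Answer: M ≅ ℤ^1 ⊕ ℤ/5 ⊕ ℤ/5

Derivation:
rank_ℚ(R)=2; free=3−2=1
SNF(R) diag = [5, 5] → torsion [5, 5]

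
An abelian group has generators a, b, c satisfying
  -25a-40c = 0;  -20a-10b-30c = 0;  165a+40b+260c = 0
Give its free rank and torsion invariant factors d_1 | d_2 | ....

rank_ℚ(R)=3; free=3−3=0
SNF(R) diag = [5, 10, 20] → torsion [5, 10, 20]

Answer: M ≅ ℤ/5 ⊕ ℤ/10 ⊕ ℤ/20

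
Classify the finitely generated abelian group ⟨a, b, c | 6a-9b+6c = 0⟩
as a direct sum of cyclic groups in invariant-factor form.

rank_ℚ(R)=1; free=3−1=2
SNF(R) diag = [3] → torsion [3]

Answer: M ≅ ℤ^2 ⊕ ℤ/3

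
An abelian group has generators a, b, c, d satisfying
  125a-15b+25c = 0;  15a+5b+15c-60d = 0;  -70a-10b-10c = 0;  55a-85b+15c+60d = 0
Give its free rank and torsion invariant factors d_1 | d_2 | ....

Answer: M ≅ ℤ/5 ⊕ ℤ/10 ⊕ ℤ/20 ⊕ ℤ/60

Derivation:
rank_ℚ(R)=4; free=4−4=0
SNF(R) diag = [5, 10, 20, 60] → torsion [5, 10, 20, 60]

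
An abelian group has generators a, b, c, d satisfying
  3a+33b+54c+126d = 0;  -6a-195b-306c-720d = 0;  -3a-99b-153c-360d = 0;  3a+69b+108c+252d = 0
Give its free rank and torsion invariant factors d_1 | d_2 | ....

Answer: M ≅ ℤ/3 ⊕ ℤ/3 ⊕ ℤ/9 ⊕ ℤ/18

Derivation:
rank_ℚ(R)=4; free=4−4=0
SNF(R) diag = [3, 3, 9, 18] → torsion [3, 3, 9, 18]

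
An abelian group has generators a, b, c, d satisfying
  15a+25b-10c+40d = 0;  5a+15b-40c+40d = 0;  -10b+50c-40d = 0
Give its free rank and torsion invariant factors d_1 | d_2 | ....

Answer: M ≅ ℤ^1 ⊕ ℤ/5 ⊕ ℤ/10 ⊕ ℤ/10

Derivation:
rank_ℚ(R)=3; free=4−3=1
SNF(R) diag = [5, 10, 10] → torsion [5, 10, 10]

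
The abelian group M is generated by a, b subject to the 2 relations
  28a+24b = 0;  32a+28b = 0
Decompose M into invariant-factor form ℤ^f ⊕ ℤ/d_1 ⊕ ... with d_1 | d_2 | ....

rank_ℚ(R)=2; free=2−2=0
SNF(R) diag = [4, 4] → torsion [4, 4]

Answer: M ≅ ℤ/4 ⊕ ℤ/4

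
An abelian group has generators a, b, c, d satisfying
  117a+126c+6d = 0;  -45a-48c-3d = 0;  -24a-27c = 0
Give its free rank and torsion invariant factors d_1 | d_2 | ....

Answer: M ≅ ℤ^1 ⊕ ℤ/3 ⊕ ℤ/3 ⊕ ℤ/3

Derivation:
rank_ℚ(R)=3; free=4−3=1
SNF(R) diag = [3, 3, 3] → torsion [3, 3, 3]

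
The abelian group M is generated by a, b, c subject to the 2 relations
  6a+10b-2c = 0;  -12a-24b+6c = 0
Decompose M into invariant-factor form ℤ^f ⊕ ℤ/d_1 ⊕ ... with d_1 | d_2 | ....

rank_ℚ(R)=2; free=3−2=1
SNF(R) diag = [2, 6] → torsion [2, 6]

Answer: M ≅ ℤ^1 ⊕ ℤ/2 ⊕ ℤ/6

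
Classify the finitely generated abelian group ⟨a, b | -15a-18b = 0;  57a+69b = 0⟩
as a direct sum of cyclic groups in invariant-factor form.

Answer: M ≅ ℤ/3 ⊕ ℤ/3

Derivation:
rank_ℚ(R)=2; free=2−2=0
SNF(R) diag = [3, 3] → torsion [3, 3]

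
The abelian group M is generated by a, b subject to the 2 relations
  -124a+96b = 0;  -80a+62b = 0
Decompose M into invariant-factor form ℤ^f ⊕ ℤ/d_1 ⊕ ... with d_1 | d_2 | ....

Answer: M ≅ ℤ/2 ⊕ ℤ/4

Derivation:
rank_ℚ(R)=2; free=2−2=0
SNF(R) diag = [2, 4] → torsion [2, 4]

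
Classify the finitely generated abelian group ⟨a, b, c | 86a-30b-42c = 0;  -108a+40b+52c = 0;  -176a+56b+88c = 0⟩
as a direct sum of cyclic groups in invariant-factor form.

rank_ℚ(R)=3; free=3−3=0
SNF(R) diag = [2, 4, 8] → torsion [2, 4, 8]

Answer: M ≅ ℤ/2 ⊕ ℤ/4 ⊕ ℤ/8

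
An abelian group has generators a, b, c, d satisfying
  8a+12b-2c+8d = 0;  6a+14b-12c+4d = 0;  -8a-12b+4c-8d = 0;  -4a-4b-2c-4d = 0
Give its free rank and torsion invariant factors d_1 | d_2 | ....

Answer: M ≅ ℤ/2 ⊕ ℤ/2 ⊕ ℤ/4 ⊕ ℤ/4

Derivation:
rank_ℚ(R)=4; free=4−4=0
SNF(R) diag = [2, 2, 4, 4] → torsion [2, 2, 4, 4]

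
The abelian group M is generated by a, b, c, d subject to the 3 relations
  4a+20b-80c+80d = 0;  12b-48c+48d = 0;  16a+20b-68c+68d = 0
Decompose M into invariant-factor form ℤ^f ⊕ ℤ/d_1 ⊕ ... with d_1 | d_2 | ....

Answer: M ≅ ℤ^1 ⊕ ℤ/4 ⊕ ℤ/12 ⊕ ℤ/12

Derivation:
rank_ℚ(R)=3; free=4−3=1
SNF(R) diag = [4, 12, 12] → torsion [4, 12, 12]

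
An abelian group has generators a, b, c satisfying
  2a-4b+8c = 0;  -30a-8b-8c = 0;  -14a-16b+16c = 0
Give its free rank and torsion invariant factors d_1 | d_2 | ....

Answer: M ≅ ℤ/2 ⊕ ℤ/4 ⊕ ℤ/8

Derivation:
rank_ℚ(R)=3; free=3−3=0
SNF(R) diag = [2, 4, 8] → torsion [2, 4, 8]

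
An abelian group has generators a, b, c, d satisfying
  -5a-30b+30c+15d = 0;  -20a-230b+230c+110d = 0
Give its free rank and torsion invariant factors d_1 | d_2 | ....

Answer: M ≅ ℤ^2 ⊕ ℤ/5 ⊕ ℤ/10

Derivation:
rank_ℚ(R)=2; free=4−2=2
SNF(R) diag = [5, 10] → torsion [5, 10]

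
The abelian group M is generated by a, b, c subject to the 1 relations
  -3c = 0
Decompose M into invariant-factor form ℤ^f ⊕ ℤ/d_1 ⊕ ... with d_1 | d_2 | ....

Answer: M ≅ ℤ^2 ⊕ ℤ/3

Derivation:
rank_ℚ(R)=1; free=3−1=2
SNF(R) diag = [3] → torsion [3]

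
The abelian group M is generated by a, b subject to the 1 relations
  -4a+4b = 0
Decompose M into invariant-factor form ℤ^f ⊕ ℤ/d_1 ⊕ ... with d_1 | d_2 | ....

rank_ℚ(R)=1; free=2−1=1
SNF(R) diag = [4] → torsion [4]

Answer: M ≅ ℤ^1 ⊕ ℤ/4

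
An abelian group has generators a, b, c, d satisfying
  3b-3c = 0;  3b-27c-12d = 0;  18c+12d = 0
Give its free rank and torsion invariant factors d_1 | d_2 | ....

rank_ℚ(R)=3; free=4−3=1
SNF(R) diag = [3, 6, 12] → torsion [3, 6, 12]

Answer: M ≅ ℤ^1 ⊕ ℤ/3 ⊕ ℤ/6 ⊕ ℤ/12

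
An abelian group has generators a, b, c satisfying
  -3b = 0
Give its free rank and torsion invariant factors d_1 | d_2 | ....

rank_ℚ(R)=1; free=3−1=2
SNF(R) diag = [3] → torsion [3]

Answer: M ≅ ℤ^2 ⊕ ℤ/3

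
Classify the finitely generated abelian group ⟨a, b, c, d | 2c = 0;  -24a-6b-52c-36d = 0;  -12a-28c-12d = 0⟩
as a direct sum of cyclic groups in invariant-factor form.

rank_ℚ(R)=3; free=4−3=1
SNF(R) diag = [2, 6, 12] → torsion [2, 6, 12]

Answer: M ≅ ℤ^1 ⊕ ℤ/2 ⊕ ℤ/6 ⊕ ℤ/12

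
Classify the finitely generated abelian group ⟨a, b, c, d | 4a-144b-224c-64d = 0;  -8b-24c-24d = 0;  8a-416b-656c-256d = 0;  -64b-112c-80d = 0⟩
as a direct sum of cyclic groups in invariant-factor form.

Answer: M ≅ ℤ/4 ⊕ ℤ/8 ⊕ ℤ/16 ⊕ ℤ/48

Derivation:
rank_ℚ(R)=4; free=4−4=0
SNF(R) diag = [4, 8, 16, 48] → torsion [4, 8, 16, 48]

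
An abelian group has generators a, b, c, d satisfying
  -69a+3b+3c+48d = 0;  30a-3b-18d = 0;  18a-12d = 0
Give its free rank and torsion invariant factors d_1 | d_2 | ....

rank_ℚ(R)=3; free=4−3=1
SNF(R) diag = [3, 3, 6] → torsion [3, 3, 6]

Answer: M ≅ ℤ^1 ⊕ ℤ/3 ⊕ ℤ/3 ⊕ ℤ/6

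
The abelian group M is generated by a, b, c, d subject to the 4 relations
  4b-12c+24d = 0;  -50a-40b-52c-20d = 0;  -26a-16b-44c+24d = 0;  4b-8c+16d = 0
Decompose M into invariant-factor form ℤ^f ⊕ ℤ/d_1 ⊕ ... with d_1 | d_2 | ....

Answer: M ≅ ℤ/2 ⊕ ℤ/4 ⊕ ℤ/4 ⊕ ℤ/12

Derivation:
rank_ℚ(R)=4; free=4−4=0
SNF(R) diag = [2, 4, 4, 12] → torsion [2, 4, 4, 12]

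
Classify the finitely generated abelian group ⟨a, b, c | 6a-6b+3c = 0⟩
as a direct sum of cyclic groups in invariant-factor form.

rank_ℚ(R)=1; free=3−1=2
SNF(R) diag = [3] → torsion [3]

Answer: M ≅ ℤ^2 ⊕ ℤ/3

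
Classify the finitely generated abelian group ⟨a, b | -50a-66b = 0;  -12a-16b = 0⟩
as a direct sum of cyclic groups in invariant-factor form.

Answer: M ≅ ℤ/2 ⊕ ℤ/4

Derivation:
rank_ℚ(R)=2; free=2−2=0
SNF(R) diag = [2, 4] → torsion [2, 4]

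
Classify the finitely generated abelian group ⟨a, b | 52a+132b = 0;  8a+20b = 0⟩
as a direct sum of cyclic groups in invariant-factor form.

Answer: M ≅ ℤ/4 ⊕ ℤ/4

Derivation:
rank_ℚ(R)=2; free=2−2=0
SNF(R) diag = [4, 4] → torsion [4, 4]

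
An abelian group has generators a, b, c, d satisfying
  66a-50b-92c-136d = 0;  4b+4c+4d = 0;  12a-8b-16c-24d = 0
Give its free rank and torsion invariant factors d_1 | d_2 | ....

Answer: M ≅ ℤ^1 ⊕ ℤ/2 ⊕ ℤ/4 ⊕ ℤ/4

Derivation:
rank_ℚ(R)=3; free=4−3=1
SNF(R) diag = [2, 4, 4] → torsion [2, 4, 4]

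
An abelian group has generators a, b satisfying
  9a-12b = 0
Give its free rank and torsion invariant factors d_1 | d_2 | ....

rank_ℚ(R)=1; free=2−1=1
SNF(R) diag = [3] → torsion [3]

Answer: M ≅ ℤ^1 ⊕ ℤ/3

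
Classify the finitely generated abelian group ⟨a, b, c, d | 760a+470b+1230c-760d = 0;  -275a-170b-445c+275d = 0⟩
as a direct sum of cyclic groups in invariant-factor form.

rank_ℚ(R)=2; free=4−2=2
SNF(R) diag = [5, 10] → torsion [5, 10]

Answer: M ≅ ℤ^2 ⊕ ℤ/5 ⊕ ℤ/10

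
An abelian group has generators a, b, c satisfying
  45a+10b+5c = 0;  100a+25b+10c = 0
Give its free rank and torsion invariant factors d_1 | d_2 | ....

Answer: M ≅ ℤ^1 ⊕ ℤ/5 ⊕ ℤ/5

Derivation:
rank_ℚ(R)=2; free=3−2=1
SNF(R) diag = [5, 5] → torsion [5, 5]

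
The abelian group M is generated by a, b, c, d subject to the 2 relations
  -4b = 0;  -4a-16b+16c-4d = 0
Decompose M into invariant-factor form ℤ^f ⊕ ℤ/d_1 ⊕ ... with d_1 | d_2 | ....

rank_ℚ(R)=2; free=4−2=2
SNF(R) diag = [4, 4] → torsion [4, 4]

Answer: M ≅ ℤ^2 ⊕ ℤ/4 ⊕ ℤ/4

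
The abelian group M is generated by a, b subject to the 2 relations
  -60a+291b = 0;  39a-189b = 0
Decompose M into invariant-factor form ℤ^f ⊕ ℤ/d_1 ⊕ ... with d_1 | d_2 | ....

rank_ℚ(R)=2; free=2−2=0
SNF(R) diag = [3, 3] → torsion [3, 3]

Answer: M ≅ ℤ/3 ⊕ ℤ/3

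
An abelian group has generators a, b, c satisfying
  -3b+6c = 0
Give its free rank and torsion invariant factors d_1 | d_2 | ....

rank_ℚ(R)=1; free=3−1=2
SNF(R) diag = [3] → torsion [3]

Answer: M ≅ ℤ^2 ⊕ ℤ/3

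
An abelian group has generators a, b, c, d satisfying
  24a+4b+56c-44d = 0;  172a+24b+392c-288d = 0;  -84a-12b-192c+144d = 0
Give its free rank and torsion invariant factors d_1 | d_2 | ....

Answer: M ≅ ℤ^1 ⊕ ℤ/4 ⊕ ℤ/4 ⊕ ℤ/12

Derivation:
rank_ℚ(R)=3; free=4−3=1
SNF(R) diag = [4, 4, 12] → torsion [4, 4, 12]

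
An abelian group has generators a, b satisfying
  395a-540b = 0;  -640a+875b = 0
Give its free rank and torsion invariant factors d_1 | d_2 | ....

Answer: M ≅ ℤ/5 ⊕ ℤ/5

Derivation:
rank_ℚ(R)=2; free=2−2=0
SNF(R) diag = [5, 5] → torsion [5, 5]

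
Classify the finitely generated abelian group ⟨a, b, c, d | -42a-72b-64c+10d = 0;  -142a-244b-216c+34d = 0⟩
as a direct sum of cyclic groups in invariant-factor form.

Answer: M ≅ ℤ^2 ⊕ ℤ/2 ⊕ ℤ/4

Derivation:
rank_ℚ(R)=2; free=4−2=2
SNF(R) diag = [2, 4] → torsion [2, 4]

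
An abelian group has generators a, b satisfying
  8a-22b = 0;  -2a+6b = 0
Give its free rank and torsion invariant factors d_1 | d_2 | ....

rank_ℚ(R)=2; free=2−2=0
SNF(R) diag = [2, 2] → torsion [2, 2]

Answer: M ≅ ℤ/2 ⊕ ℤ/2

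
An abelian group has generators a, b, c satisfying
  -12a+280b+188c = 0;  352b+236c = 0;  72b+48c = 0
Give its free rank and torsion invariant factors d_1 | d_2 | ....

rank_ℚ(R)=3; free=3−3=0
SNF(R) diag = [4, 12, 24] → torsion [4, 12, 24]

Answer: M ≅ ℤ/4 ⊕ ℤ/12 ⊕ ℤ/24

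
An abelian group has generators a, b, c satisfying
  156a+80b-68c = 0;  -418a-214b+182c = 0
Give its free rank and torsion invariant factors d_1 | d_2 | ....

Answer: M ≅ ℤ^1 ⊕ ℤ/2 ⊕ ℤ/4

Derivation:
rank_ℚ(R)=2; free=3−2=1
SNF(R) diag = [2, 4] → torsion [2, 4]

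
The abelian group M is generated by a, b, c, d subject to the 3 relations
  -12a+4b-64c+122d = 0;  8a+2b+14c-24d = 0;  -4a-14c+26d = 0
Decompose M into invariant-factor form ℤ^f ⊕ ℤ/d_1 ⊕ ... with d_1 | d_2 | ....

Answer: M ≅ ℤ^1 ⊕ ℤ/2 ⊕ ℤ/2 ⊕ ℤ/6

Derivation:
rank_ℚ(R)=3; free=4−3=1
SNF(R) diag = [2, 2, 6] → torsion [2, 2, 6]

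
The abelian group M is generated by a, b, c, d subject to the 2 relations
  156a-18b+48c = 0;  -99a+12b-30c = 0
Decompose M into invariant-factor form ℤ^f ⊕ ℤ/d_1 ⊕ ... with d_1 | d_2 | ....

Answer: M ≅ ℤ^2 ⊕ ℤ/3 ⊕ ℤ/6

Derivation:
rank_ℚ(R)=2; free=4−2=2
SNF(R) diag = [3, 6] → torsion [3, 6]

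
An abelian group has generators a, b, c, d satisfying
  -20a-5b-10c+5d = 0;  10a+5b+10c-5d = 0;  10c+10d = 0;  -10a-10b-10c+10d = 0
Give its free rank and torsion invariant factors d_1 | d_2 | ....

rank_ℚ(R)=4; free=4−4=0
SNF(R) diag = [5, 10, 10, 10] → torsion [5, 10, 10, 10]

Answer: M ≅ ℤ/5 ⊕ ℤ/10 ⊕ ℤ/10 ⊕ ℤ/10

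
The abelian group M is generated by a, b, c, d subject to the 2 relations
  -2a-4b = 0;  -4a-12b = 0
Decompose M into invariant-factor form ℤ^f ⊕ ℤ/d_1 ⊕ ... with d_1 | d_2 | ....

Answer: M ≅ ℤ^2 ⊕ ℤ/2 ⊕ ℤ/4

Derivation:
rank_ℚ(R)=2; free=4−2=2
SNF(R) diag = [2, 4] → torsion [2, 4]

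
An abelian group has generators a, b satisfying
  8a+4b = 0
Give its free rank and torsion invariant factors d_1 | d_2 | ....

rank_ℚ(R)=1; free=2−1=1
SNF(R) diag = [4] → torsion [4]

Answer: M ≅ ℤ^1 ⊕ ℤ/4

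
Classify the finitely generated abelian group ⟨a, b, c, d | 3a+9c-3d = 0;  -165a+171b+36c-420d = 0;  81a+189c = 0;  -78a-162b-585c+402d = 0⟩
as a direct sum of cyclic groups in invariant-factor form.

Answer: M ≅ ℤ/3 ⊕ ℤ/9 ⊕ ℤ/27 ⊕ ℤ/81

Derivation:
rank_ℚ(R)=4; free=4−4=0
SNF(R) diag = [3, 9, 27, 81] → torsion [3, 9, 27, 81]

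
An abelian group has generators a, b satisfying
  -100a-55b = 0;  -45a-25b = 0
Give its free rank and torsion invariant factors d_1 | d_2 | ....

Answer: M ≅ ℤ/5 ⊕ ℤ/5

Derivation:
rank_ℚ(R)=2; free=2−2=0
SNF(R) diag = [5, 5] → torsion [5, 5]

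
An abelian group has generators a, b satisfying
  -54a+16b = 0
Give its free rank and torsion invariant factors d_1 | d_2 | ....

rank_ℚ(R)=1; free=2−1=1
SNF(R) diag = [2] → torsion [2]

Answer: M ≅ ℤ^1 ⊕ ℤ/2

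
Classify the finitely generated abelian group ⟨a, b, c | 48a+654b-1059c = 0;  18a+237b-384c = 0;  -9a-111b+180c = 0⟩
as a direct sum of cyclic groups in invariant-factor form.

rank_ℚ(R)=3; free=3−3=0
SNF(R) diag = [3, 3, 3] → torsion [3, 3, 3]

Answer: M ≅ ℤ/3 ⊕ ℤ/3 ⊕ ℤ/3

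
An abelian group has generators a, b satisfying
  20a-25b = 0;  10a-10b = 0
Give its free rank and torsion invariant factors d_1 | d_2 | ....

rank_ℚ(R)=2; free=2−2=0
SNF(R) diag = [5, 10] → torsion [5, 10]

Answer: M ≅ ℤ/5 ⊕ ℤ/10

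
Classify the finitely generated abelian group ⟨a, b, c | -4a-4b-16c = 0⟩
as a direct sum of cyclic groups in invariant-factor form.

Answer: M ≅ ℤ^2 ⊕ ℤ/4

Derivation:
rank_ℚ(R)=1; free=3−1=2
SNF(R) diag = [4] → torsion [4]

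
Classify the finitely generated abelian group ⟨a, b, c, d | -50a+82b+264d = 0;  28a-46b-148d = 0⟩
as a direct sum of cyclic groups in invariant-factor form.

rank_ℚ(R)=2; free=4−2=2
SNF(R) diag = [2, 2] → torsion [2, 2]

Answer: M ≅ ℤ^2 ⊕ ℤ/2 ⊕ ℤ/2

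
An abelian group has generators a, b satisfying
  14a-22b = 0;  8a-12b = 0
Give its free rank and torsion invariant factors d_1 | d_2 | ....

Answer: M ≅ ℤ/2 ⊕ ℤ/4

Derivation:
rank_ℚ(R)=2; free=2−2=0
SNF(R) diag = [2, 4] → torsion [2, 4]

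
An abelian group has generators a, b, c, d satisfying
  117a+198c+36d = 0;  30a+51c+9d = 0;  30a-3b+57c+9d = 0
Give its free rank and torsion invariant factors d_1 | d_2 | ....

Answer: M ≅ ℤ^1 ⊕ ℤ/3 ⊕ ℤ/3 ⊕ ℤ/9

Derivation:
rank_ℚ(R)=3; free=4−3=1
SNF(R) diag = [3, 3, 9] → torsion [3, 3, 9]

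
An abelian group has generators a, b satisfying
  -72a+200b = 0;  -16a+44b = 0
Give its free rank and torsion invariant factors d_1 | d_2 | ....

rank_ℚ(R)=2; free=2−2=0
SNF(R) diag = [4, 8] → torsion [4, 8]

Answer: M ≅ ℤ/4 ⊕ ℤ/8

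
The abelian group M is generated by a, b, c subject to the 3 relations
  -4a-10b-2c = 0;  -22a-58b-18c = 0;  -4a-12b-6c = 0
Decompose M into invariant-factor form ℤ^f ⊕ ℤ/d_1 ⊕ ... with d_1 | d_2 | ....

rank_ℚ(R)=3; free=3−3=0
SNF(R) diag = [2, 2, 2] → torsion [2, 2, 2]

Answer: M ≅ ℤ/2 ⊕ ℤ/2 ⊕ ℤ/2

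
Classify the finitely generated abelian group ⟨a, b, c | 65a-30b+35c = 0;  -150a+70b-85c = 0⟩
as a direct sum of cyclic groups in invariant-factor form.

Answer: M ≅ ℤ^1 ⊕ ℤ/5 ⊕ ℤ/5

Derivation:
rank_ℚ(R)=2; free=3−2=1
SNF(R) diag = [5, 5] → torsion [5, 5]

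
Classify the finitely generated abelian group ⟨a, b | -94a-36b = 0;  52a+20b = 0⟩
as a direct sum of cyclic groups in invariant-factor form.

Answer: M ≅ ℤ/2 ⊕ ℤ/4

Derivation:
rank_ℚ(R)=2; free=2−2=0
SNF(R) diag = [2, 4] → torsion [2, 4]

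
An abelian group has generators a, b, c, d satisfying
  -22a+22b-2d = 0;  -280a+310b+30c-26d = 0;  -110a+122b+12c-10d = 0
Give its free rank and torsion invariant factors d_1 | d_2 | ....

Answer: M ≅ ℤ^1 ⊕ ℤ/2 ⊕ ℤ/6 ⊕ ℤ/12

Derivation:
rank_ℚ(R)=3; free=4−3=1
SNF(R) diag = [2, 6, 12] → torsion [2, 6, 12]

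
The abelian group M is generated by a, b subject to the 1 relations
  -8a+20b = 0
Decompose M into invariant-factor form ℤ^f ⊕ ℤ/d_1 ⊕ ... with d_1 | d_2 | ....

Answer: M ≅ ℤ^1 ⊕ ℤ/4

Derivation:
rank_ℚ(R)=1; free=2−1=1
SNF(R) diag = [4] → torsion [4]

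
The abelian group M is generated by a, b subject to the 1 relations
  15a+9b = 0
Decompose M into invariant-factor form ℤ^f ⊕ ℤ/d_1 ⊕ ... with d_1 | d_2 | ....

Answer: M ≅ ℤ^1 ⊕ ℤ/3

Derivation:
rank_ℚ(R)=1; free=2−1=1
SNF(R) diag = [3] → torsion [3]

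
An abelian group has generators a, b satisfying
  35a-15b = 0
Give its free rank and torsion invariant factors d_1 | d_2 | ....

rank_ℚ(R)=1; free=2−1=1
SNF(R) diag = [5] → torsion [5]

Answer: M ≅ ℤ^1 ⊕ ℤ/5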